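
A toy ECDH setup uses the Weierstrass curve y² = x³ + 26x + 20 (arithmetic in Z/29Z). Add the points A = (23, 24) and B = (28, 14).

(23, 24) + (28, 14). λ = (14 - 24)/(28 - 23) ≡ 19/5 mod 29. 5⁻¹ ≡ 6 (mod 29), so λ ≡ 27.
  x = λ² - 23 - 28 = 729 - 51 ≡ 11; y = λ·(23 - 11) - 24 ≡ 10. → (11, 10)

(11, 10)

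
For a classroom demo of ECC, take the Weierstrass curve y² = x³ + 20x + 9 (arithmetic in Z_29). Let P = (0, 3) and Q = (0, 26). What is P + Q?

The two points share x = 0 and their y-coordinates satisfy 3 + 26 ≡ 0 (mod 29), so they are inverses. Their sum is the point at infinity.

O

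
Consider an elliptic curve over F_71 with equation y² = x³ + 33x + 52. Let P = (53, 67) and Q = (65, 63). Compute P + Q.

(32, 68)

(53, 67) + (65, 63). λ = (63 - 67)/(65 - 53) ≡ 67/12 mod 71. 12⁻¹ ≡ 6 (mod 71), so λ ≡ 47.
  x = λ² - 53 - 65 = 2209 - 118 ≡ 32; y = λ·(53 - 32) - 67 ≡ 68. → (32, 68)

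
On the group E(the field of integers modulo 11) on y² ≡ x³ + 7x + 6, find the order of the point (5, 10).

8

2P: tangent at (5, 10): λ = (3·5² + 7)/(2·10) ≡ 5/9. 9⁻¹ ≡ 5 (mod 11), so λ ≡ 5·5 ≡ 3.
  x = λ² - 5 - 5 = 9 - 10 ≡ 10; y = λ·(5 - 10) - 10 ≡ 8. → (10, 8)
3P: (10, 8) + (5, 10). λ = (10 - 8)/(5 - 10) ≡ 2/6 mod 11. 6⁻¹ ≡ 2 (mod 11) since 6·2 = 12 ≡ 1, so λ ≡ 4.
  x = λ² - 10 - 5 = 16 - 15 ≡ 1; y = λ·(10 - 1) - 8 ≡ 6. → (1, 6)
4P: (1, 6) + (5, 10). λ = (10 - 6)/(5 - 1) ≡ 4/4 mod 11. 4⁻¹ ≡ 3 (mod 11), so λ ≡ 1.
  x = λ² - 1 - 5 = 1 - 6 ≡ 6; y = λ·(1 - 6) - 6 ≡ 0. → (6, 0)
5P: (6, 0) + (5, 10). λ = (10 - 0)/(5 - 6) ≡ 10/10 mod 11. 10⁻¹ ≡ 10 (mod 11), so λ ≡ 1.
  x = λ² - 6 - 5 = 1 - 11 ≡ 1; y = λ·(6 - 1) - 0 ≡ 5. → (1, 5)
6P: (1, 5) + (5, 10). λ = (10 - 5)/(5 - 1) ≡ 5/4 mod 11. 4⁻¹ ≡ 3 (mod 11) since 4·3 = 12 ≡ 1, so λ ≡ 4.
  x = λ² - 1 - 5 = 16 - 6 ≡ 10; y = λ·(1 - 10) - 5 ≡ 3. → (10, 3)
7P: (10, 3) + (5, 10). λ = (10 - 3)/(5 - 10) ≡ 7/6 mod 11. 6⁻¹ ≡ 2 (mod 11), so λ ≡ 3.
  x = λ² - 10 - 5 = 9 - 15 ≡ 5; y = λ·(10 - 5) - 3 ≡ 1. → (5, 1)
8P: (5, 1) + (5, 10): same x and y₁ ≡ -y₂, so the sum is O.
8P = O, so the order is 8.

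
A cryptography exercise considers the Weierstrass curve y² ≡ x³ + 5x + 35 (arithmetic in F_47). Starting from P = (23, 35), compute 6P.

(10, 45)

Double-and-add on 6 = (110)₂. Start with P = (23, 35) for the leading 1-bit.
double: tangent at (23, 35): λ = (3·23² + 5)/(2·35) ≡ 41/23. 23⁻¹ ≡ 45 (mod 47), so λ ≡ 41·45 ≡ 12.
  x = λ² - 23 - 23 = 144 - 46 ≡ 4; y = λ·(23 - 4) - 35 ≡ 5. → (4, 5)
add P: (4, 5) + (23, 35). λ = (35 - 5)/(23 - 4) ≡ 30/19 mod 47. 19⁻¹ ≡ 5 (mod 47), so λ ≡ 9.
  x = λ² - 4 - 23 = 81 - 27 ≡ 7; y = λ·(4 - 7) - 5 ≡ 15. → (7, 15)
double: tangent at (7, 15): λ = (3·7² + 5)/(2·15) ≡ 11/30. 30⁻¹ ≡ 11 (mod 47), so λ ≡ 11·11 ≡ 27.
  x = λ² - 7 - 7 = 729 - 14 ≡ 10; y = λ·(7 - 10) - 15 ≡ 45. → (10, 45)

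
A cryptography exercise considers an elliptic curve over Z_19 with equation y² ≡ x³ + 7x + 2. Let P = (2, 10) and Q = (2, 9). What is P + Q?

O

The two points share x = 2 and their y-coordinates satisfy 10 + 9 ≡ 0 (mod 19), so they are inverses. Their sum is ∞.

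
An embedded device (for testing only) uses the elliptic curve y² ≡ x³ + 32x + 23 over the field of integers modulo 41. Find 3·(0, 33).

Write Q = (0, 33).
Repeated addition: build up to 3Q.
2Q: tangent at (0, 33): λ = (3·0² + 32)/(2·33) ≡ 32/25. 25⁻¹ ≡ 23 (mod 41) since 25·23 = 575 ≡ 1, so λ ≡ 32·23 ≡ 39.
  x = λ² - 0 - 0 = 1521 - 0 ≡ 4; y = λ·(0 - 4) - 33 ≡ 16. → (4, 16)
3Q: (4, 16) + (0, 33). λ = (33 - 16)/(0 - 4) ≡ 17/37 mod 41. 37⁻¹ ≡ 10 (mod 41) since 37·10 = 370 ≡ 1, so λ ≡ 6.
  x = λ² - 4 - 0 = 36 - 4 ≡ 32; y = λ·(4 - 32) - 16 ≡ 21. → (32, 21)

(32, 21)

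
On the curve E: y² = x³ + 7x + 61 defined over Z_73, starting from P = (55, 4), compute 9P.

Double-and-add on 9 = (1001)₂. Start with P = (55, 4) for the leading 1-bit.
double: tangent at (55, 4): λ = (3·55² + 7)/(2·4) ≡ 30/8. 8⁻¹ ≡ 64 (mod 73), so λ ≡ 30·64 ≡ 22.
  x = λ² - 55 - 55 = 484 - 110 ≡ 9; y = λ·(55 - 9) - 4 ≡ 59. → (9, 59)
double: tangent at (9, 59): λ = (3·9² + 7)/(2·59) ≡ 31/45. 45⁻¹ ≡ 13 (mod 73) since 45·13 = 585 ≡ 1, so λ ≡ 31·13 ≡ 38.
  x = λ² - 9 - 9 = 1444 - 18 ≡ 39; y = λ·(9 - 39) - 59 ≡ 42. → (39, 42)
double: tangent at (39, 42): λ = (3·39² + 7)/(2·42) ≡ 44/11. 11⁻¹ ≡ 20 (mod 73), so λ ≡ 44·20 ≡ 4.
  x = λ² - 39 - 39 = 16 - 78 ≡ 11; y = λ·(39 - 11) - 42 ≡ 70. → (11, 70)
add P: (11, 70) + (55, 4). λ = (4 - 70)/(55 - 11) ≡ 7/44 mod 73. 44⁻¹ ≡ 5 (mod 73), so λ ≡ 35.
  x = λ² - 11 - 55 = 1225 - 66 ≡ 64; y = λ·(11 - 64) - 70 ≡ 46. → (64, 46)

(64, 46)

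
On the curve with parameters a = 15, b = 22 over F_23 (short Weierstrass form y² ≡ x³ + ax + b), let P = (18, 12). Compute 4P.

Repeated addition: build up to 4P.
2P: tangent at (18, 12): λ = (3·18² + 15)/(2·12) ≡ 21/1. 1⁻¹ ≡ 1 (mod 23), so λ ≡ 21·1 ≡ 21.
  x = λ² - 18 - 18 = 441 - 36 ≡ 14; y = λ·(18 - 14) - 12 ≡ 3. → (14, 3)
3P: (14, 3) + (18, 12). λ = (12 - 3)/(18 - 14) ≡ 9/4 mod 23. 4⁻¹ ≡ 6 (mod 23), so λ ≡ 8.
  x = λ² - 14 - 18 = 64 - 32 ≡ 9; y = λ·(14 - 9) - 3 ≡ 14. → (9, 14)
4P: (9, 14) + (18, 12). λ = (12 - 14)/(18 - 9) ≡ 21/9 mod 23. 9⁻¹ ≡ 18 (mod 23) since 9·18 = 162 ≡ 1, so λ ≡ 10.
  x = λ² - 9 - 18 = 100 - 27 ≡ 4; y = λ·(9 - 4) - 14 ≡ 13. → (4, 13)

(4, 13)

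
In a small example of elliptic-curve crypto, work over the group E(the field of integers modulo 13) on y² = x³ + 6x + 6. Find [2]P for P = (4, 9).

tangent at (4, 9): λ = (3·4² + 6)/(2·9) ≡ 2/5. 5⁻¹ ≡ 8 (mod 13) since 5·8 = 40 ≡ 1, so λ ≡ 2·8 ≡ 3.
  x = λ² - 4 - 4 = 9 - 8 ≡ 1; y = λ·(4 - 1) - 9 ≡ 0. → (1, 0)

(1, 0)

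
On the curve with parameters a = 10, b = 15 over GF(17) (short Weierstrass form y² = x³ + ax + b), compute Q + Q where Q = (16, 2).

(3, 2)

tangent at (16, 2): λ = (3·16² + 10)/(2·2) ≡ 13/4. 4⁻¹ ≡ 13 (mod 17) since 4·13 = 52 ≡ 1, so λ ≡ 13·13 ≡ 16.
  x = λ² - 16 - 16 = 256 - 32 ≡ 3; y = λ·(16 - 3) - 2 ≡ 2. → (3, 2)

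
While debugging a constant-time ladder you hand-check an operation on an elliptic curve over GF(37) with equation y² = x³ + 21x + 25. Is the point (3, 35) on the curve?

yes

y² = 35² ≡ 4; x³ + 21x + 25 = 115 ≡ 4 (mod 37). 4 = 4.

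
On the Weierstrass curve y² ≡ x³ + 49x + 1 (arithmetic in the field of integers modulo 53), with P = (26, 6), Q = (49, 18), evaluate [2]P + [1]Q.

(51, 52)

First 2P:
Repeated addition: build up to 2P.
2P: tangent at (26, 6): λ = (3·26² + 49)/(2·6) ≡ 10/12. 12⁻¹ ≡ 31 (mod 53), so λ ≡ 10·31 ≡ 45.
  x = λ² - 26 - 26 = 2025 - 52 ≡ 12; y = λ·(26 - 12) - 6 ≡ 41. → (12, 41)
2P = (12, 41).
Finally 2P + Q:
(12, 41) + (49, 18). λ = (18 - 41)/(49 - 12) ≡ 30/37 mod 53. 37⁻¹ ≡ 43 (mod 53), so λ ≡ 18.
  x = λ² - 12 - 49 = 324 - 61 ≡ 51; y = λ·(12 - 51) - 41 ≡ 52. → (51, 52)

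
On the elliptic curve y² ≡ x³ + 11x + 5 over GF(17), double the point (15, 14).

tangent at (15, 14): λ = (3·15² + 11)/(2·14) ≡ 6/11. 11⁻¹ ≡ 14 (mod 17), so λ ≡ 6·14 ≡ 16.
  x = λ² - 15 - 15 = 256 - 30 ≡ 5; y = λ·(15 - 5) - 14 ≡ 10. → (5, 10)

(5, 10)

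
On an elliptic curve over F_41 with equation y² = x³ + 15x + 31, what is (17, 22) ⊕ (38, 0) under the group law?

(36, 35)

(17, 22) + (38, 0). λ = (0 - 22)/(38 - 17) ≡ 19/21 mod 41. 21⁻¹ ≡ 2 (mod 41) since 21·2 = 42 ≡ 1, so λ ≡ 38.
  x = λ² - 17 - 38 = 1444 - 55 ≡ 36; y = λ·(17 - 36) - 22 ≡ 35. → (36, 35)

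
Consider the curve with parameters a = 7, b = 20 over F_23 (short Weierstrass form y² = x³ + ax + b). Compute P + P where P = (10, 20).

tangent at (10, 20): λ = (3·10² + 7)/(2·20) ≡ 8/17. 17⁻¹ ≡ 19 (mod 23), so λ ≡ 8·19 ≡ 14.
  x = λ² - 10 - 10 = 196 - 20 ≡ 15; y = λ·(10 - 15) - 20 ≡ 2. → (15, 2)

(15, 2)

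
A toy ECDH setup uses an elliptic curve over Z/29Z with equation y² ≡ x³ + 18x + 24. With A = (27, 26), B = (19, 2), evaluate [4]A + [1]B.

First 4A:
Repeated addition: build up to 4A.
2A: tangent at (27, 26): λ = (3·27² + 18)/(2·26) ≡ 1/23. 23⁻¹ ≡ 24 (mod 29) since 23·24 = 552 ≡ 1, so λ ≡ 1·24 ≡ 24.
  x = λ² - 27 - 27 = 576 - 54 ≡ 0; y = λ·(27 - 0) - 26 ≡ 13. → (0, 13)
3A: (0, 13) + (27, 26). λ = (26 - 13)/(27 - 0) ≡ 13/27 mod 29. 27⁻¹ ≡ 14 (mod 29), so λ ≡ 8.
  x = λ² - 0 - 27 = 64 - 27 ≡ 8; y = λ·(0 - 8) - 13 ≡ 10. → (8, 10)
4A: (8, 10) + (27, 26). λ = (26 - 10)/(27 - 8) ≡ 16/19 mod 29. 19⁻¹ ≡ 26 (mod 29) since 19·26 = 494 ≡ 1, so λ ≡ 10.
  x = λ² - 8 - 27 = 100 - 35 ≡ 7; y = λ·(8 - 7) - 10 ≡ 0. → (7, 0)
4A = (7, 0).
Finally 4A + B:
(7, 0) + (19, 2). λ = (2 - 0)/(19 - 7) ≡ 2/12 mod 29. 12⁻¹ ≡ 17 (mod 29) since 12·17 = 204 ≡ 1, so λ ≡ 5.
  x = λ² - 7 - 19 = 25 - 26 ≡ 28; y = λ·(7 - 28) - 0 ≡ 11. → (28, 11)

(28, 11)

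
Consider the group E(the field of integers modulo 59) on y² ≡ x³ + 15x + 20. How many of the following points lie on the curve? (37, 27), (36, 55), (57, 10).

2

(37, 27): 27² ≡ 21, rhs ≡ 16 → off.
(36, 55): 55² ≡ 16, rhs ≡ 16 → on.
(57, 10): 10² ≡ 41, rhs ≡ 41 → on.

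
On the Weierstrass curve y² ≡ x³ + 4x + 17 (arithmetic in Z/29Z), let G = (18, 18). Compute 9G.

Double-and-add on 9 = (1001)₂. Start with G = (18, 18) for the leading 1-bit.
double: tangent at (18, 18): λ = (3·18² + 4)/(2·18) ≡ 19/7. 7⁻¹ ≡ 25 (mod 29), so λ ≡ 19·25 ≡ 11.
  x = λ² - 18 - 18 = 121 - 36 ≡ 27; y = λ·(18 - 27) - 18 ≡ 28. → (27, 28)
double: tangent at (27, 28): λ = (3·27² + 4)/(2·28) ≡ 16/27. 27⁻¹ ≡ 14 (mod 29), so λ ≡ 16·14 ≡ 21.
  x = λ² - 27 - 27 = 441 - 54 ≡ 10; y = λ·(27 - 10) - 28 ≡ 10. → (10, 10)
double: tangent at (10, 10): λ = (3·10² + 4)/(2·10) ≡ 14/20. 20⁻¹ ≡ 16 (mod 29), so λ ≡ 14·16 ≡ 21.
  x = λ² - 10 - 10 = 441 - 20 ≡ 15; y = λ·(10 - 15) - 10 ≡ 1. → (15, 1)
add G: (15, 1) + (18, 18). λ = (18 - 1)/(18 - 15) ≡ 17/3 mod 29. 3⁻¹ ≡ 10 (mod 29), so λ ≡ 25.
  x = λ² - 15 - 18 = 625 - 33 ≡ 12; y = λ·(15 - 12) - 1 ≡ 16. → (12, 16)

(12, 16)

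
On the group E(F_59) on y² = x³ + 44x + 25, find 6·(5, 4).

(10, 52)

Write P = (5, 4).
Double-and-add on 6 = (110)₂. Start with P = (5, 4) for the leading 1-bit.
double: tangent at (5, 4): λ = (3·5² + 44)/(2·4) ≡ 1/8. 8⁻¹ ≡ 37 (mod 59), so λ ≡ 1·37 ≡ 37.
  x = λ² - 5 - 5 = 1369 - 10 ≡ 2; y = λ·(5 - 2) - 4 ≡ 48. → (2, 48)
add P: (2, 48) + (5, 4). λ = (4 - 48)/(5 - 2) ≡ 15/3 mod 59. 3⁻¹ ≡ 20 (mod 59) since 3·20 = 60 ≡ 1, so λ ≡ 5.
  x = λ² - 2 - 5 = 25 - 7 ≡ 18; y = λ·(2 - 18) - 48 ≡ 49. → (18, 49)
double: tangent at (18, 49): λ = (3·18² + 44)/(2·49) ≡ 13/39. 39⁻¹ ≡ 56 (mod 59) since 39·56 = 2184 ≡ 1, so λ ≡ 13·56 ≡ 20.
  x = λ² - 18 - 18 = 400 - 36 ≡ 10; y = λ·(18 - 10) - 49 ≡ 52. → (10, 52)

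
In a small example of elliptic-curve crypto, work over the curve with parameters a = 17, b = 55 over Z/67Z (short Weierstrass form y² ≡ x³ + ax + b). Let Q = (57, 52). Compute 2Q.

tangent at (57, 52): λ = (3·57² + 17)/(2·52) ≡ 49/37. 37⁻¹ ≡ 29 (mod 67), so λ ≡ 49·29 ≡ 14.
  x = λ² - 57 - 57 = 196 - 114 ≡ 15; y = λ·(57 - 15) - 52 ≡ 0. → (15, 0)

(15, 0)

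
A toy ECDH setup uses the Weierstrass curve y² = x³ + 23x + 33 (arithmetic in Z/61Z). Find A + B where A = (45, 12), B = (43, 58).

(14, 7)

(45, 12) + (43, 58). λ = (58 - 12)/(43 - 45) ≡ 46/59 mod 61. 59⁻¹ ≡ 30 (mod 61), so λ ≡ 38.
  x = λ² - 45 - 43 = 1444 - 88 ≡ 14; y = λ·(45 - 14) - 12 ≡ 7. → (14, 7)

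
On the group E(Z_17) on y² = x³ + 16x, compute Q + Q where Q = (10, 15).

tangent at (10, 15): λ = (3·10² + 16)/(2·15) ≡ 10/13. 13⁻¹ ≡ 4 (mod 17), so λ ≡ 10·4 ≡ 6.
  x = λ² - 10 - 10 = 36 - 20 ≡ 16; y = λ·(10 - 16) - 15 ≡ 0. → (16, 0)

(16, 0)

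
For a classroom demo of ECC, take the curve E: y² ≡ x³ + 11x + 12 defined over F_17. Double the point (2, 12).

(12, 11)

tangent at (2, 12): λ = (3·2² + 11)/(2·12) ≡ 6/7. 7⁻¹ ≡ 5 (mod 17) since 7·5 = 35 ≡ 1, so λ ≡ 6·5 ≡ 13.
  x = λ² - 2 - 2 = 169 - 4 ≡ 12; y = λ·(2 - 12) - 12 ≡ 11. → (12, 11)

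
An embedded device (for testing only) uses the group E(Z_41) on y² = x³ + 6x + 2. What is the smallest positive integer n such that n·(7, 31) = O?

2P: tangent at (7, 31): λ = (3·7² + 6)/(2·31) ≡ 30/21. 21⁻¹ ≡ 2 (mod 41), so λ ≡ 30·2 ≡ 19.
  x = λ² - 7 - 7 = 361 - 14 ≡ 19; y = λ·(7 - 19) - 31 ≡ 28. → (19, 28)
3P: (19, 28) + (7, 31). λ = (31 - 28)/(7 - 19) ≡ 3/29 mod 41. 29⁻¹ ≡ 17 (mod 41) since 29·17 = 493 ≡ 1, so λ ≡ 10.
  x = λ² - 19 - 7 = 100 - 26 ≡ 33; y = λ·(19 - 33) - 28 ≡ 37. → (33, 37)
4P: (33, 37) + (7, 31). λ = (31 - 37)/(7 - 33) ≡ 35/15 mod 41. 15⁻¹ ≡ 11 (mod 41), so λ ≡ 16.
  x = λ² - 33 - 7 = 256 - 40 ≡ 11; y = λ·(33 - 11) - 37 ≡ 28. → (11, 28)
5P: (11, 28) + (7, 31). λ = (31 - 28)/(7 - 11) ≡ 3/37 mod 41. 37⁻¹ ≡ 10 (mod 41) since 37·10 = 370 ≡ 1, so λ ≡ 30.
  x = λ² - 11 - 7 = 900 - 18 ≡ 21; y = λ·(11 - 21) - 28 ≡ 0. → (21, 0)
6P: (21, 0) + (7, 31). λ = (31 - 0)/(7 - 21) ≡ 31/27 mod 41. 27⁻¹ ≡ 38 (mod 41), so λ ≡ 30.
  x = λ² - 21 - 7 = 900 - 28 ≡ 11; y = λ·(21 - 11) - 0 ≡ 13. → (11, 13)
7P: (11, 13) + (7, 31). λ = (31 - 13)/(7 - 11) ≡ 18/37 mod 41. 37⁻¹ ≡ 10 (mod 41) since 37·10 = 370 ≡ 1, so λ ≡ 16.
  x = λ² - 11 - 7 = 256 - 18 ≡ 33; y = λ·(11 - 33) - 13 ≡ 4. → (33, 4)
8P: (33, 4) + (7, 31). λ = (31 - 4)/(7 - 33) ≡ 27/15 mod 41. 15⁻¹ ≡ 11 (mod 41), so λ ≡ 10.
  x = λ² - 33 - 7 = 100 - 40 ≡ 19; y = λ·(33 - 19) - 4 ≡ 13. → (19, 13)
9P: (19, 13) + (7, 31). λ = (31 - 13)/(7 - 19) ≡ 18/29 mod 41. 29⁻¹ ≡ 17 (mod 41), so λ ≡ 19.
  x = λ² - 19 - 7 = 361 - 26 ≡ 7; y = λ·(19 - 7) - 13 ≡ 10. → (7, 10)
10P: (7, 10) + (7, 31): same x and y₁ ≡ -y₂, so the sum is O.
10P = O, so the order is 10.

10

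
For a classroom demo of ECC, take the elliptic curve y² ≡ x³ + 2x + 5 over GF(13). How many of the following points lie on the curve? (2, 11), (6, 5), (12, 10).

2

(2, 11): 11² ≡ 4, rhs ≡ 4 → on.
(6, 5): 5² ≡ 12, rhs ≡ 12 → on.
(12, 10): 10² ≡ 9, rhs ≡ 2 → off.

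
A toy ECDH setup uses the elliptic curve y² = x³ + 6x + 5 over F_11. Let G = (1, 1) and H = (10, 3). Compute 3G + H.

(1, 1)

First 3G:
Repeated addition: build up to 3G.
2G: tangent at (1, 1): λ = (3·1² + 6)/(2·1) ≡ 9/2. 2⁻¹ ≡ 6 (mod 11), so λ ≡ 9·6 ≡ 10.
  x = λ² - 1 - 1 = 100 - 2 ≡ 10; y = λ·(1 - 10) - 1 ≡ 8. → (10, 8)
3G: (10, 8) + (1, 1). λ = (1 - 8)/(1 - 10) ≡ 4/2 mod 11. 2⁻¹ ≡ 6 (mod 11), so λ ≡ 2.
  x = λ² - 10 - 1 = 4 - 11 ≡ 4; y = λ·(10 - 4) - 8 ≡ 4. → (4, 4)
3G = (4, 4).
Finally 3G + H:
(4, 4) + (10, 3). λ = (3 - 4)/(10 - 4) ≡ 10/6 mod 11. 6⁻¹ ≡ 2 (mod 11), so λ ≡ 9.
  x = λ² - 4 - 10 = 81 - 14 ≡ 1; y = λ·(4 - 1) - 4 ≡ 1. → (1, 1)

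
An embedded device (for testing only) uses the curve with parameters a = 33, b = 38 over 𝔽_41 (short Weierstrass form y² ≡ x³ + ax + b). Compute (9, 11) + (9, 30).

The two points share x = 9 and their y-coordinates satisfy 11 + 30 ≡ 0 (mod 41), so they are inverses. Their sum is ∞.

O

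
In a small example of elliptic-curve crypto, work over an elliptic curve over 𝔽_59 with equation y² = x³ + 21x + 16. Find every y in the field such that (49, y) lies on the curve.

24, 35

x³ + 21x + 16 = 118694 ≡ 45 (mod 59).
Square roots of 45 mod 59: 24 and 35 (since 24² = 576 ≡ 45).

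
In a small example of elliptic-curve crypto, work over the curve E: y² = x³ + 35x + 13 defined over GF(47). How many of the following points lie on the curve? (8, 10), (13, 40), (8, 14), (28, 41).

(8, 10): 10² ≡ 6, rhs ≡ 6 → on.
(13, 40): 40² ≡ 2, rhs ≡ 33 → off.
(8, 14): 14² ≡ 8, rhs ≡ 6 → off.
(28, 41): 41² ≡ 36, rhs ≡ 9 → off.

1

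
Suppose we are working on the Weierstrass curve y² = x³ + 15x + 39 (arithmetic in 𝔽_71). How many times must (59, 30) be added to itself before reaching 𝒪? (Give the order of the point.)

7

2P: tangent at (59, 30): λ = (3·59² + 15)/(2·30) ≡ 21/60. 60⁻¹ ≡ 58 (mod 71) since 60·58 = 3480 ≡ 1, so λ ≡ 21·58 ≡ 11.
  x = λ² - 59 - 59 = 121 - 118 ≡ 3; y = λ·(59 - 3) - 30 ≡ 18. → (3, 18)
3P: (3, 18) + (59, 30). λ = (30 - 18)/(59 - 3) ≡ 12/56 mod 71. 56⁻¹ ≡ 52 (mod 71), so λ ≡ 56.
  x = λ² - 3 - 59 = 3136 - 62 ≡ 21; y = λ·(3 - 21) - 18 ≡ 39. → (21, 39)
4P: (21, 39) + (59, 30). λ = (30 - 39)/(59 - 21) ≡ 62/38 mod 71. 38⁻¹ ≡ 43 (mod 71), so λ ≡ 39.
  x = λ² - 21 - 59 = 1521 - 80 ≡ 21; y = λ·(21 - 21) - 39 ≡ 32. → (21, 32)
5P: (21, 32) + (59, 30). λ = (30 - 32)/(59 - 21) ≡ 69/38 mod 71. 38⁻¹ ≡ 43 (mod 71), so λ ≡ 56.
  x = λ² - 21 - 59 = 3136 - 80 ≡ 3; y = λ·(21 - 3) - 32 ≡ 53. → (3, 53)
6P: (3, 53) + (59, 30). λ = (30 - 53)/(59 - 3) ≡ 48/56 mod 71. 56⁻¹ ≡ 52 (mod 71) since 56·52 = 2912 ≡ 1, so λ ≡ 11.
  x = λ² - 3 - 59 = 121 - 62 ≡ 59; y = λ·(3 - 59) - 53 ≡ 41. → (59, 41)
7P: (59, 41) + (59, 30): same x and y₁ ≡ -y₂, so the sum is 𝒪.
7P = 𝒪, so the order is 7.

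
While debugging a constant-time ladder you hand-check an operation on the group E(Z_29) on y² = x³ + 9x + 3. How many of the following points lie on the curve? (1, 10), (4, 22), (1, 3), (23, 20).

2

(1, 10): 10² ≡ 13, rhs ≡ 13 → on.
(4, 22): 22² ≡ 20, rhs ≡ 16 → off.
(1, 3): 3² ≡ 9, rhs ≡ 13 → off.
(23, 20): 20² ≡ 23, rhs ≡ 23 → on.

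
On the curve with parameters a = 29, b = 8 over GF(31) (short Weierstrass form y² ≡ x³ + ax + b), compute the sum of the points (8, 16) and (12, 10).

(8, 16) + (12, 10). λ = (10 - 16)/(12 - 8) ≡ 25/4 mod 31. 4⁻¹ ≡ 8 (mod 31), so λ ≡ 14.
  x = λ² - 8 - 12 = 196 - 20 ≡ 21; y = λ·(8 - 21) - 16 ≡ 19. → (21, 19)

(21, 19)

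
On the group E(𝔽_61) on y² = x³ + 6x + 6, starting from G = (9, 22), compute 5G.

Double-and-add on 5 = (101)₂. Start with G = (9, 22) for the leading 1-bit.
double: tangent at (9, 22): λ = (3·9² + 6)/(2·22) ≡ 5/44. 44⁻¹ ≡ 43 (mod 61) since 44·43 = 1892 ≡ 1, so λ ≡ 5·43 ≡ 32.
  x = λ² - 9 - 9 = 1024 - 18 ≡ 30; y = λ·(9 - 30) - 22 ≡ 38. → (30, 38)
double: tangent at (30, 38): λ = (3·30² + 6)/(2·38) ≡ 22/15. 15⁻¹ ≡ 57 (mod 61) since 15·57 = 855 ≡ 1, so λ ≡ 22·57 ≡ 34.
  x = λ² - 30 - 30 = 1156 - 60 ≡ 59; y = λ·(30 - 59) - 38 ≡ 13. → (59, 13)
add G: (59, 13) + (9, 22). λ = (22 - 13)/(9 - 59) ≡ 9/11 mod 61. 11⁻¹ ≡ 50 (mod 61) since 11·50 = 550 ≡ 1, so λ ≡ 23.
  x = λ² - 59 - 9 = 529 - 68 ≡ 34; y = λ·(59 - 34) - 13 ≡ 13. → (34, 13)

(34, 13)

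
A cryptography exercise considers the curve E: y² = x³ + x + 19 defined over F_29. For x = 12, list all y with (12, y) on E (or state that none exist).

x³ + 1x + 19 = 1759 ≡ 19 (mod 29).
19 is a non-residue mod 29; no y exists.

none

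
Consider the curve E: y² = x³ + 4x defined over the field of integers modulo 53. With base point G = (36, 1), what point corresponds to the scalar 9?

(36, 52)

Repeated addition: build up to 9G.
2G: tangent at (36, 1): λ = (3·36² + 4)/(2·1) ≡ 23/2. 2⁻¹ ≡ 27 (mod 53) since 2·27 = 54 ≡ 1, so λ ≡ 23·27 ≡ 38.
  x = λ² - 36 - 36 = 1444 - 72 ≡ 47; y = λ·(36 - 47) - 1 ≡ 5. → (47, 5)
3G: (47, 5) + (36, 1). λ = (1 - 5)/(36 - 47) ≡ 49/42 mod 53. 42⁻¹ ≡ 24 (mod 53) since 42·24 = 1008 ≡ 1, so λ ≡ 10.
  x = λ² - 47 - 36 = 100 - 83 ≡ 17; y = λ·(47 - 17) - 5 ≡ 30. → (17, 30)
4G: (17, 30) + (36, 1). λ = (1 - 30)/(36 - 17) ≡ 24/19 mod 53. 19⁻¹ ≡ 14 (mod 53), so λ ≡ 18.
  x = λ² - 17 - 36 = 324 - 53 ≡ 6; y = λ·(17 - 6) - 30 ≡ 9. → (6, 9)
5G: (6, 9) + (36, 1). λ = (1 - 9)/(36 - 6) ≡ 45/30 mod 53. 30⁻¹ ≡ 23 (mod 53), so λ ≡ 28.
  x = λ² - 6 - 36 = 784 - 42 ≡ 0; y = λ·(6 - 0) - 9 ≡ 0. → (0, 0)
6G: (0, 0) + (36, 1). λ = (1 - 0)/(36 - 0) ≡ 1/36 mod 53. 36⁻¹ ≡ 28 (mod 53) since 36·28 = 1008 ≡ 1, so λ ≡ 28.
  x = λ² - 0 - 36 = 784 - 36 ≡ 6; y = λ·(0 - 6) - 0 ≡ 44. → (6, 44)
7G: (6, 44) + (36, 1). λ = (1 - 44)/(36 - 6) ≡ 10/30 mod 53. 30⁻¹ ≡ 23 (mod 53), so λ ≡ 18.
  x = λ² - 6 - 36 = 324 - 42 ≡ 17; y = λ·(6 - 17) - 44 ≡ 23. → (17, 23)
8G: (17, 23) + (36, 1). λ = (1 - 23)/(36 - 17) ≡ 31/19 mod 53. 19⁻¹ ≡ 14 (mod 53), so λ ≡ 10.
  x = λ² - 17 - 36 = 100 - 53 ≡ 47; y = λ·(17 - 47) - 23 ≡ 48. → (47, 48)
9G: (47, 48) + (36, 1). λ = (1 - 48)/(36 - 47) ≡ 6/42 mod 53. 42⁻¹ ≡ 24 (mod 53), so λ ≡ 38.
  x = λ² - 47 - 36 = 1444 - 83 ≡ 36; y = λ·(47 - 36) - 48 ≡ 52. → (36, 52)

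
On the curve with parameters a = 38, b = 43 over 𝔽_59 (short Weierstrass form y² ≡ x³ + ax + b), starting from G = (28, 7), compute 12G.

(10, 19)

Repeated addition: build up to 12G.
2G: tangent at (28, 7): λ = (3·28² + 38)/(2·7) ≡ 30/14. 14⁻¹ ≡ 38 (mod 59), so λ ≡ 30·38 ≡ 19.
  x = λ² - 28 - 28 = 361 - 56 ≡ 10; y = λ·(28 - 10) - 7 ≡ 40. → (10, 40)
3G: (10, 40) + (28, 7). λ = (7 - 40)/(28 - 10) ≡ 26/18 mod 59. 18⁻¹ ≡ 23 (mod 59) since 18·23 = 414 ≡ 1, so λ ≡ 8.
  x = λ² - 10 - 28 = 64 - 38 ≡ 26; y = λ·(10 - 26) - 40 ≡ 9. → (26, 9)
4G: (26, 9) + (28, 7). λ = (7 - 9)/(28 - 26) ≡ 57/2 mod 59. 2⁻¹ ≡ 30 (mod 59), so λ ≡ 58.
  x = λ² - 26 - 28 = 3364 - 54 ≡ 6; y = λ·(26 - 6) - 9 ≡ 30. → (6, 30)
5G: (6, 30) + (28, 7). λ = (7 - 30)/(28 - 6) ≡ 36/22 mod 59. 22⁻¹ ≡ 51 (mod 59) since 22·51 = 1122 ≡ 1, so λ ≡ 7.
  x = λ² - 6 - 28 = 49 - 34 ≡ 15; y = λ·(6 - 15) - 30 ≡ 25. → (15, 25)
6G: (15, 25) + (28, 7). λ = (7 - 25)/(28 - 15) ≡ 41/13 mod 59. 13⁻¹ ≡ 50 (mod 59) since 13·50 = 650 ≡ 1, so λ ≡ 44.
  x = λ² - 15 - 28 = 1936 - 43 ≡ 5; y = λ·(15 - 5) - 25 ≡ 2. → (5, 2)
7G: (5, 2) + (28, 7). λ = (7 - 2)/(28 - 5) ≡ 5/23 mod 59. 23⁻¹ ≡ 18 (mod 59), so λ ≡ 31.
  x = λ² - 5 - 28 = 961 - 33 ≡ 43; y = λ·(5 - 43) - 2 ≡ 0. → (43, 0)
8G: (43, 0) + (28, 7). λ = (7 - 0)/(28 - 43) ≡ 7/44 mod 59. 44⁻¹ ≡ 55 (mod 59), so λ ≡ 31.
  x = λ² - 43 - 28 = 961 - 71 ≡ 5; y = λ·(43 - 5) - 0 ≡ 57. → (5, 57)
9G: (5, 57) + (28, 7). λ = (7 - 57)/(28 - 5) ≡ 9/23 mod 59. 23⁻¹ ≡ 18 (mod 59) since 23·18 = 414 ≡ 1, so λ ≡ 44.
  x = λ² - 5 - 28 = 1936 - 33 ≡ 15; y = λ·(5 - 15) - 57 ≡ 34. → (15, 34)
10G: (15, 34) + (28, 7). λ = (7 - 34)/(28 - 15) ≡ 32/13 mod 59. 13⁻¹ ≡ 50 (mod 59), so λ ≡ 7.
  x = λ² - 15 - 28 = 49 - 43 ≡ 6; y = λ·(15 - 6) - 34 ≡ 29. → (6, 29)
11G: (6, 29) + (28, 7). λ = (7 - 29)/(28 - 6) ≡ 37/22 mod 59. 22⁻¹ ≡ 51 (mod 59), so λ ≡ 58.
  x = λ² - 6 - 28 = 3364 - 34 ≡ 26; y = λ·(6 - 26) - 29 ≡ 50. → (26, 50)
12G: (26, 50) + (28, 7). λ = (7 - 50)/(28 - 26) ≡ 16/2 mod 59. 2⁻¹ ≡ 30 (mod 59), so λ ≡ 8.
  x = λ² - 26 - 28 = 64 - 54 ≡ 10; y = λ·(26 - 10) - 50 ≡ 19. → (10, 19)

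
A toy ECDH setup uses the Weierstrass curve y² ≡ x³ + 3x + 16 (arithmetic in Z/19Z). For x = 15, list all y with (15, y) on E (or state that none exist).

x³ + 3x + 16 = 3436 ≡ 16 (mod 19).
Square roots of 16 mod 19: 4 and 15 (since 4² = 16 ≡ 16).

4, 15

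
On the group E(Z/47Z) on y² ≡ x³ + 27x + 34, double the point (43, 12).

(42, 44)

tangent at (43, 12): λ = (3·43² + 27)/(2·12) ≡ 28/24. 24⁻¹ ≡ 2 (mod 47), so λ ≡ 28·2 ≡ 9.
  x = λ² - 43 - 43 = 81 - 86 ≡ 42; y = λ·(43 - 42) - 12 ≡ 44. → (42, 44)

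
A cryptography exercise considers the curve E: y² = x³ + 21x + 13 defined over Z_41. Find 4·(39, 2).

Write Q = (39, 2).
Repeated addition: build up to 4Q.
2Q: tangent at (39, 2): λ = (3·39² + 21)/(2·2) ≡ 33/4. 4⁻¹ ≡ 31 (mod 41) since 4·31 = 124 ≡ 1, so λ ≡ 33·31 ≡ 39.
  x = λ² - 39 - 39 = 1521 - 78 ≡ 8; y = λ·(39 - 8) - 2 ≡ 18. → (8, 18)
3Q: (8, 18) + (39, 2). λ = (2 - 18)/(39 - 8) ≡ 25/31 mod 41. 31⁻¹ ≡ 4 (mod 41), so λ ≡ 18.
  x = λ² - 8 - 39 = 324 - 47 ≡ 31; y = λ·(8 - 31) - 18 ≡ 19. → (31, 19)
4Q: (31, 19) + (39, 2). λ = (2 - 19)/(39 - 31) ≡ 24/8 mod 41. 8⁻¹ ≡ 36 (mod 41) since 8·36 = 288 ≡ 1, so λ ≡ 3.
  x = λ² - 31 - 39 = 9 - 70 ≡ 21; y = λ·(31 - 21) - 19 ≡ 11. → (21, 11)

(21, 11)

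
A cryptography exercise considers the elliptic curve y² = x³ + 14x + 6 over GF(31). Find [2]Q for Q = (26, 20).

tangent at (26, 20): λ = (3·26² + 14)/(2·20) ≡ 27/9. 9⁻¹ ≡ 7 (mod 31) since 9·7 = 63 ≡ 1, so λ ≡ 27·7 ≡ 3.
  x = λ² - 26 - 26 = 9 - 52 ≡ 19; y = λ·(26 - 19) - 20 ≡ 1. → (19, 1)

(19, 1)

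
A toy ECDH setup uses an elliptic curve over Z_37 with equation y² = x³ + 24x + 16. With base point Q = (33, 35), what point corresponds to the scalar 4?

Double-and-add on 4 = (100)₂. Start with Q = (33, 35) for the leading 1-bit.
double: tangent at (33, 35): λ = (3·33² + 24)/(2·35) ≡ 35/33. 33⁻¹ ≡ 9 (mod 37) since 33·9 = 297 ≡ 1, so λ ≡ 35·9 ≡ 19.
  x = λ² - 33 - 33 = 361 - 66 ≡ 36; y = λ·(33 - 36) - 35 ≡ 19. → (36, 19)
double: tangent at (36, 19): λ = (3·36² + 24)/(2·19) ≡ 27/1. 1⁻¹ ≡ 1 (mod 37), so λ ≡ 27·1 ≡ 27.
  x = λ² - 36 - 36 = 729 - 72 ≡ 28; y = λ·(36 - 28) - 19 ≡ 12. → (28, 12)

(28, 12)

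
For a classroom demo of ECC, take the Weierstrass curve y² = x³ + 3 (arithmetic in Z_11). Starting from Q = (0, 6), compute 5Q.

(0, 5)

Repeated addition: build up to 5Q.
2Q: tangent at (0, 6): λ = (3·0² + 0)/(2·6) ≡ 0/1. 1⁻¹ ≡ 1 (mod 11) since 1·1 = 1 ≡ 1, so λ ≡ 0·1 ≡ 0.
  x = λ² - 0 - 0 = 0 - 0 ≡ 0; y = λ·(0 - 0) - 6 ≡ 5. → (0, 5)
3Q: (0, 5) + (0, 6): same x and y₁ ≡ -y₂, so the sum is the point at infinity.
4Q: the point at infinity + (0, 6) = (0, 6) (identity).
5Q: tangent at (0, 6): λ = (3·0² + 0)/(2·6) ≡ 0/1. 1⁻¹ ≡ 1 (mod 11) since 1·1 = 1 ≡ 1, so λ ≡ 0·1 ≡ 0.
  x = λ² - 0 - 0 = 0 - 0 ≡ 0; y = λ·(0 - 0) - 6 ≡ 5. → (0, 5)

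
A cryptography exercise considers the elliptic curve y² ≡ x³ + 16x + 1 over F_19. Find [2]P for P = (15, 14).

tangent at (15, 14): λ = (3·15² + 16)/(2·14) ≡ 7/9. 9⁻¹ ≡ 17 (mod 19), so λ ≡ 7·17 ≡ 5.
  x = λ² - 15 - 15 = 25 - 30 ≡ 14; y = λ·(15 - 14) - 14 ≡ 10. → (14, 10)

(14, 10)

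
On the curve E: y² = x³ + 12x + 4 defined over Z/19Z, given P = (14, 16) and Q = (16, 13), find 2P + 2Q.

First 2P:
Repeated addition: build up to 2P.
2P: tangent at (14, 16): λ = (3·14² + 12)/(2·16) ≡ 11/13. 13⁻¹ ≡ 3 (mod 19), so λ ≡ 11·3 ≡ 14.
  x = λ² - 14 - 14 = 196 - 28 ≡ 16; y = λ·(14 - 16) - 16 ≡ 13. → (16, 13)
2P = (16, 13).
Next 2Q:
Repeated addition: build up to 2Q.
2Q: tangent at (16, 13): λ = (3·16² + 12)/(2·13) ≡ 1/7. 7⁻¹ ≡ 11 (mod 19), so λ ≡ 1·11 ≡ 11.
  x = λ² - 16 - 16 = 121 - 32 ≡ 13; y = λ·(16 - 13) - 13 ≡ 1. → (13, 1)
2Q = (13, 1).
Finally 2P + 2Q:
(16, 13) + (13, 1). λ = (1 - 13)/(13 - 16) ≡ 7/16 mod 19. 16⁻¹ ≡ 6 (mod 19), so λ ≡ 4.
  x = λ² - 16 - 13 = 16 - 29 ≡ 6; y = λ·(16 - 6) - 13 ≡ 8. → (6, 8)

(6, 8)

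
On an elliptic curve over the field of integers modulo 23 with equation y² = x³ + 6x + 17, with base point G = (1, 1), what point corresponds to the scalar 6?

Repeated addition: build up to 6G.
2G: tangent at (1, 1): λ = (3·1² + 6)/(2·1) ≡ 9/2. 2⁻¹ ≡ 12 (mod 23) since 2·12 = 24 ≡ 1, so λ ≡ 9·12 ≡ 16.
  x = λ² - 1 - 1 = 256 - 2 ≡ 1; y = λ·(1 - 1) - 1 ≡ 22. → (1, 22)
3G: (1, 22) + (1, 1): same x and y₁ ≡ -y₂, so the sum is the point at infinity.
4G: the point at infinity + (1, 1) = (1, 1) (identity).
5G: tangent at (1, 1): λ = (3·1² + 6)/(2·1) ≡ 9/2. 2⁻¹ ≡ 12 (mod 23), so λ ≡ 9·12 ≡ 16.
  x = λ² - 1 - 1 = 256 - 2 ≡ 1; y = λ·(1 - 1) - 1 ≡ 22. → (1, 22)
6G: (1, 22) + (1, 1): same x and y₁ ≡ -y₂, so the sum is the point at infinity.

O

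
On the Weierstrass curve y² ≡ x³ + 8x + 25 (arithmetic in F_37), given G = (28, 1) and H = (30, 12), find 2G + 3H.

(36, 4)

First 2G:
Repeated addition: build up to 2G.
2G: tangent at (28, 1): λ = (3·28² + 8)/(2·1) ≡ 29/2. 2⁻¹ ≡ 19 (mod 37) since 2·19 = 38 ≡ 1, so λ ≡ 29·19 ≡ 33.
  x = λ² - 28 - 28 = 1089 - 56 ≡ 34; y = λ·(28 - 34) - 1 ≡ 23. → (34, 23)
2G = (34, 23).
Next 3H:
Repeated addition: build up to 3H.
2H: tangent at (30, 12): λ = (3·30² + 8)/(2·12) ≡ 7/24. 24⁻¹ ≡ 17 (mod 37), so λ ≡ 7·17 ≡ 8.
  x = λ² - 30 - 30 = 64 - 60 ≡ 4; y = λ·(30 - 4) - 12 ≡ 11. → (4, 11)
3H: (4, 11) + (30, 12). λ = (12 - 11)/(30 - 4) ≡ 1/26 mod 37. 26⁻¹ ≡ 10 (mod 37), so λ ≡ 10.
  x = λ² - 4 - 30 = 100 - 34 ≡ 29; y = λ·(4 - 29) - 11 ≡ 35. → (29, 35)
3H = (29, 35).
Finally 2G + 3H:
(34, 23) + (29, 35). λ = (35 - 23)/(29 - 34) ≡ 12/32 mod 37. 32⁻¹ ≡ 22 (mod 37), so λ ≡ 5.
  x = λ² - 34 - 29 = 25 - 63 ≡ 36; y = λ·(34 - 36) - 23 ≡ 4. → (36, 4)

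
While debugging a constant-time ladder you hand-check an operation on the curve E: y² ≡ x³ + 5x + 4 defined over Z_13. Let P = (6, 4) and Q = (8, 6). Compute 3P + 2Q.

First 3P:
Repeated addition: build up to 3P.
2P: tangent at (6, 4): λ = (3·6² + 5)/(2·4) ≡ 9/8. 8⁻¹ ≡ 5 (mod 13), so λ ≡ 9·5 ≡ 6.
  x = λ² - 6 - 6 = 36 - 12 ≡ 11; y = λ·(6 - 11) - 4 ≡ 5. → (11, 5)
3P: (11, 5) + (6, 4). λ = (4 - 5)/(6 - 11) ≡ 12/8 mod 13. 8⁻¹ ≡ 5 (mod 13) since 8·5 = 40 ≡ 1, so λ ≡ 8.
  x = λ² - 11 - 6 = 64 - 17 ≡ 8; y = λ·(11 - 8) - 5 ≡ 6. → (8, 6)
3P = (8, 6).
Next 2Q:
Repeated addition: build up to 2Q.
2Q: tangent at (8, 6): λ = (3·8² + 5)/(2·6) ≡ 2/12. 12⁻¹ ≡ 12 (mod 13) since 12·12 = 144 ≡ 1, so λ ≡ 2·12 ≡ 11.
  x = λ² - 8 - 8 = 121 - 16 ≡ 1; y = λ·(8 - 1) - 6 ≡ 6. → (1, 6)
2Q = (1, 6).
Finally 3P + 2Q:
(8, 6) + (1, 6). λ = (6 - 6)/(1 - 8) ≡ 0/6 mod 13. 6⁻¹ ≡ 11 (mod 13), so λ ≡ 0.
  x = λ² - 8 - 1 = 0 - 9 ≡ 4; y = λ·(8 - 4) - 6 ≡ 7. → (4, 7)

(4, 7)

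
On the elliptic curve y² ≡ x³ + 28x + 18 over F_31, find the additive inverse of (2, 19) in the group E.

-(2, 19) = (2, -19 mod 31) = (2, 12).

(2, 12)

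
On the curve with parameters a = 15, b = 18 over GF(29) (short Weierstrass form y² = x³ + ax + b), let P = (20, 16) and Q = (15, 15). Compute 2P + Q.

(1, 18)

First 2P:
Repeated addition: build up to 2P.
2P: tangent at (20, 16): λ = (3·20² + 15)/(2·16) ≡ 26/3. 3⁻¹ ≡ 10 (mod 29), so λ ≡ 26·10 ≡ 28.
  x = λ² - 20 - 20 = 784 - 40 ≡ 19; y = λ·(20 - 19) - 16 ≡ 12. → (19, 12)
2P = (19, 12).
Finally 2P + Q:
(19, 12) + (15, 15). λ = (15 - 12)/(15 - 19) ≡ 3/25 mod 29. 25⁻¹ ≡ 7 (mod 29), so λ ≡ 21.
  x = λ² - 19 - 15 = 441 - 34 ≡ 1; y = λ·(19 - 1) - 12 ≡ 18. → (1, 18)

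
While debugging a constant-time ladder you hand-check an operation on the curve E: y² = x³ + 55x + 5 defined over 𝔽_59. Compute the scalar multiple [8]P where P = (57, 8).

(10, 32)

Double-and-add on 8 = (1000)₂. Start with P = (57, 8) for the leading 1-bit.
double: tangent at (57, 8): λ = (3·57² + 55)/(2·8) ≡ 8/16. 16⁻¹ ≡ 48 (mod 59), so λ ≡ 8·48 ≡ 30.
  x = λ² - 57 - 57 = 900 - 114 ≡ 19; y = λ·(57 - 19) - 8 ≡ 11. → (19, 11)
double: tangent at (19, 11): λ = (3·19² + 55)/(2·11) ≡ 17/22. 22⁻¹ ≡ 51 (mod 59), so λ ≡ 17·51 ≡ 41.
  x = λ² - 19 - 19 = 1681 - 38 ≡ 50; y = λ·(19 - 50) - 11 ≡ 16. → (50, 16)
double: tangent at (50, 16): λ = (3·50² + 55)/(2·16) ≡ 3/32. 32⁻¹ ≡ 24 (mod 59), so λ ≡ 3·24 ≡ 13.
  x = λ² - 50 - 50 = 169 - 100 ≡ 10; y = λ·(50 - 10) - 16 ≡ 32. → (10, 32)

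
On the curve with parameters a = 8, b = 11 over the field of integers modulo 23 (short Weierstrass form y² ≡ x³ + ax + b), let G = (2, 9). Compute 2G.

(12, 8)

tangent at (2, 9): λ = (3·2² + 8)/(2·9) ≡ 20/18. 18⁻¹ ≡ 9 (mod 23), so λ ≡ 20·9 ≡ 19.
  x = λ² - 2 - 2 = 361 - 4 ≡ 12; y = λ·(2 - 12) - 9 ≡ 8. → (12, 8)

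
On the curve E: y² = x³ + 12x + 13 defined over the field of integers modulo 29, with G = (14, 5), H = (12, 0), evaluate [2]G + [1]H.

(19, 13)

First 2G:
Repeated addition: build up to 2G.
2G: tangent at (14, 5): λ = (3·14² + 12)/(2·5) ≡ 20/10. 10⁻¹ ≡ 3 (mod 29) since 10·3 = 30 ≡ 1, so λ ≡ 20·3 ≡ 2.
  x = λ² - 14 - 14 = 4 - 28 ≡ 5; y = λ·(14 - 5) - 5 ≡ 13. → (5, 13)
2G = (5, 13).
Finally 2G + H:
(5, 13) + (12, 0). λ = (0 - 13)/(12 - 5) ≡ 16/7 mod 29. 7⁻¹ ≡ 25 (mod 29) since 7·25 = 175 ≡ 1, so λ ≡ 23.
  x = λ² - 5 - 12 = 529 - 17 ≡ 19; y = λ·(5 - 19) - 13 ≡ 13. → (19, 13)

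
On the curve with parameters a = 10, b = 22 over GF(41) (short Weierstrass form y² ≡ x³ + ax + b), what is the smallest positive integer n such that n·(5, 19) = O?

7

2P: tangent at (5, 19): λ = (3·5² + 10)/(2·19) ≡ 3/38. 38⁻¹ ≡ 27 (mod 41) since 38·27 = 1026 ≡ 1, so λ ≡ 3·27 ≡ 40.
  x = λ² - 5 - 5 = 1600 - 10 ≡ 32; y = λ·(5 - 32) - 19 ≡ 8. → (32, 8)
3P: (32, 8) + (5, 19). λ = (19 - 8)/(5 - 32) ≡ 11/14 mod 41. 14⁻¹ ≡ 3 (mod 41), so λ ≡ 33.
  x = λ² - 32 - 5 = 1089 - 37 ≡ 27; y = λ·(32 - 27) - 8 ≡ 34. → (27, 34)
4P: (27, 34) + (5, 19). λ = (19 - 34)/(5 - 27) ≡ 26/19 mod 41. 19⁻¹ ≡ 13 (mod 41) since 19·13 = 247 ≡ 1, so λ ≡ 10.
  x = λ² - 27 - 5 = 100 - 32 ≡ 27; y = λ·(27 - 27) - 34 ≡ 7. → (27, 7)
5P: (27, 7) + (5, 19). λ = (19 - 7)/(5 - 27) ≡ 12/19 mod 41. 19⁻¹ ≡ 13 (mod 41) since 19·13 = 247 ≡ 1, so λ ≡ 33.
  x = λ² - 27 - 5 = 1089 - 32 ≡ 32; y = λ·(27 - 32) - 7 ≡ 33. → (32, 33)
6P: (32, 33) + (5, 19). λ = (19 - 33)/(5 - 32) ≡ 27/14 mod 41. 14⁻¹ ≡ 3 (mod 41), so λ ≡ 40.
  x = λ² - 32 - 5 = 1600 - 37 ≡ 5; y = λ·(32 - 5) - 33 ≡ 22. → (5, 22)
7P: (5, 22) + (5, 19): same x and y₁ ≡ -y₂, so the sum is O.
7P = O, so the order is 7.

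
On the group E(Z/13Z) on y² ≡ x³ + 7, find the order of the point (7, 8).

7

2P: tangent at (7, 8): λ = (3·7² + 0)/(2·8) ≡ 4/3. 3⁻¹ ≡ 9 (mod 13), so λ ≡ 4·9 ≡ 10.
  x = λ² - 7 - 7 = 100 - 14 ≡ 8; y = λ·(7 - 8) - 8 ≡ 8. → (8, 8)
3P: (8, 8) + (7, 8). λ = (8 - 8)/(7 - 8) ≡ 0/12 mod 13. 12⁻¹ ≡ 12 (mod 13), so λ ≡ 0.
  x = λ² - 8 - 7 = 0 - 15 ≡ 11; y = λ·(8 - 11) - 8 ≡ 5. → (11, 5)
4P: (11, 5) + (7, 8). λ = (8 - 5)/(7 - 11) ≡ 3/9 mod 13. 9⁻¹ ≡ 3 (mod 13), so λ ≡ 9.
  x = λ² - 11 - 7 = 81 - 18 ≡ 11; y = λ·(11 - 11) - 5 ≡ 8. → (11, 8)
5P: (11, 8) + (7, 8). λ = (8 - 8)/(7 - 11) ≡ 0/9 mod 13. 9⁻¹ ≡ 3 (mod 13), so λ ≡ 0.
  x = λ² - 11 - 7 = 0 - 18 ≡ 8; y = λ·(11 - 8) - 8 ≡ 5. → (8, 5)
6P: (8, 5) + (7, 8). λ = (8 - 5)/(7 - 8) ≡ 3/12 mod 13. 12⁻¹ ≡ 12 (mod 13) since 12·12 = 144 ≡ 1, so λ ≡ 10.
  x = λ² - 8 - 7 = 100 - 15 ≡ 7; y = λ·(8 - 7) - 5 ≡ 5. → (7, 5)
7P: (7, 5) + (7, 8): same x and y₁ ≡ -y₂, so the sum is ∞.
7P = ∞, so the order is 7.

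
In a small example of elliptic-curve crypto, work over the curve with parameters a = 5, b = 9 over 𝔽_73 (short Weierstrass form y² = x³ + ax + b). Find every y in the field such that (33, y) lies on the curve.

x³ + 5x + 9 = 36111 ≡ 49 (mod 73).
Square roots of 49 mod 73: 7 and 66 (since 7² = 49 ≡ 49).

7, 66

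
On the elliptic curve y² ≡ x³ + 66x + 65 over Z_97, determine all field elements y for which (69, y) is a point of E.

none

x³ + 66x + 65 = 333128 ≡ 30 (mod 97).
30 is a non-residue mod 97; no y exists.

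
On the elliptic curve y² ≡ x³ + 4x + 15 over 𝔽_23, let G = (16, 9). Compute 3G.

(18, 13)

Repeated addition: build up to 3G.
2G: tangent at (16, 9): λ = (3·16² + 4)/(2·9) ≡ 13/18. 18⁻¹ ≡ 9 (mod 23), so λ ≡ 13·9 ≡ 2.
  x = λ² - 16 - 16 = 4 - 32 ≡ 18; y = λ·(16 - 18) - 9 ≡ 10. → (18, 10)
3G: (18, 10) + (16, 9). λ = (9 - 10)/(16 - 18) ≡ 22/21 mod 23. 21⁻¹ ≡ 11 (mod 23), so λ ≡ 12.
  x = λ² - 18 - 16 = 144 - 34 ≡ 18; y = λ·(18 - 18) - 10 ≡ 13. → (18, 13)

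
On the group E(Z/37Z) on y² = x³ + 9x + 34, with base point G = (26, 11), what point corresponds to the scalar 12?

(9, 17)

Double-and-add on 12 = (1100)₂. Start with G = (26, 11) for the leading 1-bit.
double: tangent at (26, 11): λ = (3·26² + 9)/(2·11) ≡ 2/22. 22⁻¹ ≡ 32 (mod 37) since 22·32 = 704 ≡ 1, so λ ≡ 2·32 ≡ 27.
  x = λ² - 26 - 26 = 729 - 52 ≡ 11; y = λ·(26 - 11) - 11 ≡ 24. → (11, 24)
add G: (11, 24) + (26, 11). λ = (11 - 24)/(26 - 11) ≡ 24/15 mod 37. 15⁻¹ ≡ 5 (mod 37) since 15·5 = 75 ≡ 1, so λ ≡ 9.
  x = λ² - 11 - 26 = 81 - 37 ≡ 7; y = λ·(11 - 7) - 24 ≡ 12. → (7, 12)
double: tangent at (7, 12): λ = (3·7² + 9)/(2·12) ≡ 8/24. 24⁻¹ ≡ 17 (mod 37), so λ ≡ 8·17 ≡ 25.
  x = λ² - 7 - 7 = 625 - 14 ≡ 19; y = λ·(7 - 19) - 12 ≡ 21. → (19, 21)
double: tangent at (19, 21): λ = (3·19² + 9)/(2·21) ≡ 19/5. 5⁻¹ ≡ 15 (mod 37) since 5·15 = 75 ≡ 1, so λ ≡ 19·15 ≡ 26.
  x = λ² - 19 - 19 = 676 - 38 ≡ 9; y = λ·(19 - 9) - 21 ≡ 17. → (9, 17)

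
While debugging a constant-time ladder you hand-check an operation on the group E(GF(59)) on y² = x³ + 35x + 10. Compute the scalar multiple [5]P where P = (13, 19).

Repeated addition: build up to 5P.
2P: tangent at (13, 19): λ = (3·13² + 35)/(2·19) ≡ 11/38. 38⁻¹ ≡ 14 (mod 59), so λ ≡ 11·14 ≡ 36.
  x = λ² - 13 - 13 = 1296 - 26 ≡ 31; y = λ·(13 - 31) - 19 ≡ 41. → (31, 41)
3P: (31, 41) + (13, 19). λ = (19 - 41)/(13 - 31) ≡ 37/41 mod 59. 41⁻¹ ≡ 36 (mod 59), so λ ≡ 34.
  x = λ² - 31 - 13 = 1156 - 44 ≡ 50; y = λ·(31 - 50) - 41 ≡ 21. → (50, 21)
4P: (50, 21) + (13, 19). λ = (19 - 21)/(13 - 50) ≡ 57/22 mod 59. 22⁻¹ ≡ 51 (mod 59) since 22·51 = 1122 ≡ 1, so λ ≡ 16.
  x = λ² - 50 - 13 = 256 - 63 ≡ 16; y = λ·(50 - 16) - 21 ≡ 51. → (16, 51)
5P: (16, 51) + (13, 19). λ = (19 - 51)/(13 - 16) ≡ 27/56 mod 59. 56⁻¹ ≡ 39 (mod 59), so λ ≡ 50.
  x = λ² - 16 - 13 = 2500 - 29 ≡ 52; y = λ·(16 - 52) - 51 ≡ 37. → (52, 37)

(52, 37)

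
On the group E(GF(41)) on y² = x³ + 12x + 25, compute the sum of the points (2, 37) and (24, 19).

(36, 2)

(2, 37) + (24, 19). λ = (19 - 37)/(24 - 2) ≡ 23/22 mod 41. 22⁻¹ ≡ 28 (mod 41), so λ ≡ 29.
  x = λ² - 2 - 24 = 841 - 26 ≡ 36; y = λ·(2 - 36) - 37 ≡ 2. → (36, 2)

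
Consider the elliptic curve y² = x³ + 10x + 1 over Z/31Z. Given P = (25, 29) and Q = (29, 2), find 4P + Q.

First 4P:
Double-and-add on 4 = (100)₂. Start with P = (25, 29) for the leading 1-bit.
double: tangent at (25, 29): λ = (3·25² + 10)/(2·29) ≡ 25/27. 27⁻¹ ≡ 23 (mod 31), so λ ≡ 25·23 ≡ 17.
  x = λ² - 25 - 25 = 289 - 50 ≡ 22; y = λ·(25 - 22) - 29 ≡ 22. → (22, 22)
double: tangent at (22, 22): λ = (3·22² + 10)/(2·22) ≡ 5/13. 13⁻¹ ≡ 12 (mod 31) since 13·12 = 156 ≡ 1, so λ ≡ 5·12 ≡ 29.
  x = λ² - 22 - 22 = 841 - 44 ≡ 22; y = λ·(22 - 22) - 22 ≡ 9. → (22, 9)
4P = (22, 9).
Finally 4P + Q:
(22, 9) + (29, 2). λ = (2 - 9)/(29 - 22) ≡ 24/7 mod 31. 7⁻¹ ≡ 9 (mod 31), so λ ≡ 30.
  x = λ² - 22 - 29 = 900 - 51 ≡ 12; y = λ·(22 - 12) - 9 ≡ 12. → (12, 12)

(12, 12)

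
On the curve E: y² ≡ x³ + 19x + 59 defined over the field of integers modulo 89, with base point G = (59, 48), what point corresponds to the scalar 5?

Double-and-add on 5 = (101)₂. Start with G = (59, 48) for the leading 1-bit.
double: tangent at (59, 48): λ = (3·59² + 19)/(2·48) ≡ 49/7. 7⁻¹ ≡ 51 (mod 89) since 7·51 = 357 ≡ 1, so λ ≡ 49·51 ≡ 7.
  x = λ² - 59 - 59 = 49 - 118 ≡ 20; y = λ·(59 - 20) - 48 ≡ 47. → (20, 47)
double: tangent at (20, 47): λ = (3·20² + 19)/(2·47) ≡ 62/5. 5⁻¹ ≡ 18 (mod 89) since 5·18 = 90 ≡ 1, so λ ≡ 62·18 ≡ 48.
  x = λ² - 20 - 20 = 2304 - 40 ≡ 39; y = λ·(20 - 39) - 47 ≡ 20. → (39, 20)
add G: (39, 20) + (59, 48). λ = (48 - 20)/(59 - 39) ≡ 28/20 mod 89. 20⁻¹ ≡ 49 (mod 89), so λ ≡ 37.
  x = λ² - 39 - 59 = 1369 - 98 ≡ 25; y = λ·(39 - 25) - 20 ≡ 53. → (25, 53)

(25, 53)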